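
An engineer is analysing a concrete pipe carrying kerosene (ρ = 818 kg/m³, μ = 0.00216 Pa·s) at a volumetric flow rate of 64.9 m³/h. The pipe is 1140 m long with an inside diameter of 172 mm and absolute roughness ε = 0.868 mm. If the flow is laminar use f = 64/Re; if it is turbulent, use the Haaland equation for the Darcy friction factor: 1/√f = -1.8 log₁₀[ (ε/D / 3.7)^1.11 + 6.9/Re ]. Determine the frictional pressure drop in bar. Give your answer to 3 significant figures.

ΔP ≈ 0.525 bar

Q = 64.9 m³/h = 64.9/3600 = 0.01803 m³/s.
Cross-sectional area A = πD²/4 = π(0.172)²/4 = 0.02324 m²; mean velocity V = Q/A = 0.01803/0.02324 = 0.7759 m/s.
Reynolds number Re = ρVD/μ = 818 · 0.7759 · 0.172 / 0.00216 = 5.054e+04.
Re > 4000 → turbulent. Relative roughness ε/D = 0.000868/0.172 = 0.00505. Haaland: 1/√f = -1.8 log₁₀[(0.00505/3.7)^1.11 + 6.9/5.054e+04] = -1.8 log₁₀[0.00066 + 0.000137] = 5.578, so f = 0.03214.
Darcy-Weisbach: ΔP = f(L/D)(ρV²/2) = 0.03214·(1140/0.172)·(818·0.7759²/2) = 0.03214·6628·246.2 = 5.245e+04 Pa.
ΔP = 5.245e+04 Pa = 0.525 bar.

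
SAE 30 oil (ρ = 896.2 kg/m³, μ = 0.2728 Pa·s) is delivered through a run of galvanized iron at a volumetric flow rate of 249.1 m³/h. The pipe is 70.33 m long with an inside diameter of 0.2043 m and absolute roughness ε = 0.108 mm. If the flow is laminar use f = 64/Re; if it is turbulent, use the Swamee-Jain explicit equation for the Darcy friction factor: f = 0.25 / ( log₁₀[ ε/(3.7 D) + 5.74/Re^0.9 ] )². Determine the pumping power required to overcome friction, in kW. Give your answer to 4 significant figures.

P ≈ 2.148 kW

Q = 249.1 m³/h = 249.1/3600 = 0.06919 m³/s.
Cross-sectional area A = πD²/4 = π(0.2043)²/4 = 0.03278 m²; mean velocity V = Q/A = 0.06919/0.03278 = 2.111 m/s.
Reynolds number Re = ρVD/μ = 896.2 · 2.111 · 0.2043 / 0.273 = 1417.
Re < 2300 → laminar flow, so f = 64/Re = 64/1417 = 0.04518 (the turbulent correlation is not needed).
Darcy-Weisbach: ΔP = f(L/D)(ρV²/2) = 0.04518·(70.33/0.2043)·(896.2·2.111²/2) = 0.04518·344.2·1996 = 3.105e+04 Pa.
Pumping power P = QΔP = 0.06919·3.105e+04 = 2148.4 W = 2.148 kW.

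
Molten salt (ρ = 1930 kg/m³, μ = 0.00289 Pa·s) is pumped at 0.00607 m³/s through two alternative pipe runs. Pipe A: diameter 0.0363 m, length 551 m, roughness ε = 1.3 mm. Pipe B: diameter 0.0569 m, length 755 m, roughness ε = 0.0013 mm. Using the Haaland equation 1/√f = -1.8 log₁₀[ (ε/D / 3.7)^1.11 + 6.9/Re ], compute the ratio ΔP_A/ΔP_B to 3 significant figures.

ΔP_A/ΔP_B ≈ 23.4

Pipe A: V = Q/A = 0.00607/0.001035 = 5.865 m/s; Re = 1.422e+05; ε/D = 0.0358; Haaland → f = 0.06195; ΔP_A = f(L/D)(ρV²/2) = 3.122e+07 Pa.
Pipe B: V = Q/A = 0.00607/0.002543 = 2.387 m/s; Re = 9.071e+04; ε/D = 2.28e-05; Haaland → f = 0.01828; ΔP_B = f(L/D)(ρV²/2) = 1.333e+06 Pa.
ΔP_A/ΔP_B = 3.122e+07/1.333e+06 = 23.4.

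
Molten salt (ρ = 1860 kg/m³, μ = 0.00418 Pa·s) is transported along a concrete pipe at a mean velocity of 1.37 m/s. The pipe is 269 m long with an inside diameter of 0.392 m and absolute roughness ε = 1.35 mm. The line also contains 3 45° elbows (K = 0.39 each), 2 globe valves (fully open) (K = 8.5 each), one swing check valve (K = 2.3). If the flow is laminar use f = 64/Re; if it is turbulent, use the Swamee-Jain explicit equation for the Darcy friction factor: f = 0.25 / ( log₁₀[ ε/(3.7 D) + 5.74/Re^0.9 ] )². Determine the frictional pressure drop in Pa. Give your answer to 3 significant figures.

ΔP ≈ 69100 Pa

Reynolds number Re = ρVD/μ = 1860 · 1.37 · 0.392 / 0.00418 = 2.39e+05.
Re > 4000 → turbulent. Relative roughness ε/D = 0.00135/0.392 = 0.00344. Swamee-Jain: f = 0.25/(log₁₀[0.00344/3.7 + 5.74/2.39e+05^0.9])² = 0.25/(log₁₀[0.000931 + 8.29e-05])² = 0.25/(-2.994)² = 0.02789.
Total minor-loss coefficient ΣK = 3·0.39 + 2·8.5 + 1·2.3 = 20.5.
ΔP = [f·L/D + ΣK]·(ρV²/2) = [0.02789·269/0.392 + 20.5]·(1860·1.37²/2) = [19.14 + 20.5]·1746 = 6.913e+04 Pa.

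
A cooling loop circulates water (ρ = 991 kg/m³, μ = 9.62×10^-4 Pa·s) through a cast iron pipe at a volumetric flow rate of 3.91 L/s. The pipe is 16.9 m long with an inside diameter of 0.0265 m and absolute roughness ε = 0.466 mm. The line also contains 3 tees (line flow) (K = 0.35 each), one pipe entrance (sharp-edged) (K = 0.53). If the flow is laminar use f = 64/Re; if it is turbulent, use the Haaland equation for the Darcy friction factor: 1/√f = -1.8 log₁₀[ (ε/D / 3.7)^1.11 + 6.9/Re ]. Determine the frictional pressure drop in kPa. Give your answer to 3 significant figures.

ΔP ≈ 780 kPa

Q = 3.91 L/s = 3.91/1000 = 0.00391 m³/s.
Cross-sectional area A = πD²/4 = π(0.0265)²/4 = 0.0005515 m²; mean velocity V = Q/A = 0.00391/0.0005515 = 7.089 m/s.
Reynolds number Re = ρVD/μ = 991 · 7.089 · 0.0265 / 0.000962 = 1.935e+05.
Re > 4000 → turbulent. Relative roughness ε/D = 0.000466/0.0265 = 0.0176. Haaland: 1/√f = -1.8 log₁₀[(0.0176/3.7)^1.11 + 6.9/1.935e+05] = -1.8 log₁₀[0.00264 + 3.57e-05] = 4.631, so f = 0.04663.
Total minor-loss coefficient ΣK = 3·0.35 + 1·0.53 = 1.58.
ΔP = [f·L/D + ΣK]·(ρV²/2) = [0.04663·16.9/0.0265 + 1.58]·(991·7.089²/2) = [29.74 + 1.58]·2.49e+04 = 7.798e+05 Pa.
ΔP = 7.798e+05 Pa = 780 kPa.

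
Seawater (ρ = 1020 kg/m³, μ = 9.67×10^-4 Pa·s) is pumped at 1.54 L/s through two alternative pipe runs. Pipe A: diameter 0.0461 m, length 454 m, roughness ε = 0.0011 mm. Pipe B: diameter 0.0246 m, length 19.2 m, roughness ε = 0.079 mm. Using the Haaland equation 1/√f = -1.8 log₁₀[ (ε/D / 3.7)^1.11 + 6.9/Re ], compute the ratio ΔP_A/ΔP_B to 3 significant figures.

Pipe A: V = Q/A = 0.00154/0.001669 = 0.9226 m/s; Re = 4.486e+04; ε/D = 2.39e-05; Haaland → f = 0.02128; ΔP_A = f(L/D)(ρV²/2) = 9.099e+04 Pa.
Pipe B: V = Q/A = 0.00154/0.0004753 = 3.24 m/s; Re = 8.408e+04; ε/D = 0.00321; Haaland → f = 0.02805; ΔP_B = f(L/D)(ρV²/2) = 1.172e+05 Pa.
ΔP_A/ΔP_B = 9.099e+04/1.172e+05 = 0.776.

ΔP_A/ΔP_B ≈ 0.776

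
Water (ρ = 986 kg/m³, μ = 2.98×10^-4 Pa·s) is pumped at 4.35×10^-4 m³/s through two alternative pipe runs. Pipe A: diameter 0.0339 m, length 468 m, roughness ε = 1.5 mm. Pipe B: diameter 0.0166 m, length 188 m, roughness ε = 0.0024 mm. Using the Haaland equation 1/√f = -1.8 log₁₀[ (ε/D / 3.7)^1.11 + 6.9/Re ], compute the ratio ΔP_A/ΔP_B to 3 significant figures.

Pipe A: V = Q/A = 0.000435/0.0009026 = 0.4819 m/s; Re = 5.406e+04; ε/D = 0.0442; Haaland → f = 0.06827; ΔP_A = f(L/D)(ρV²/2) = 1.079e+05 Pa.
Pipe B: V = Q/A = 0.000435/0.0002164 = 2.01 m/s; Re = 1.104e+05; ε/D = 0.000145; Haaland → f = 0.01815; ΔP_B = f(L/D)(ρV²/2) = 4.095e+05 Pa.
ΔP_A/ΔP_B = 1.079e+05/4.095e+05 = 0.264.

ΔP_A/ΔP_B ≈ 0.264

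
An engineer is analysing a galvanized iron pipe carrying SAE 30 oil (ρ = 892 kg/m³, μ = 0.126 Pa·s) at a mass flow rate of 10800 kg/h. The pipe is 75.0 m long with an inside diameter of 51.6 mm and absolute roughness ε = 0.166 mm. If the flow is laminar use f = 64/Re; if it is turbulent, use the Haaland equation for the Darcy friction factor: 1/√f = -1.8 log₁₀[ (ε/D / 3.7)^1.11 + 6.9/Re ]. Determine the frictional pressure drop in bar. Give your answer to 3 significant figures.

ṁ = 10800 kg/h = 10800/3600 = 3 kg/s.
A = πD²/4 = π(0.0516)²/4 = 0.002091 m²; mean velocity V = ṁ/(ρA) = 3/(892 · 0.002091) = 1.608 m/s.
Reynolds number Re = ρVD/μ = 892 · 1.608 · 0.0516 / 0.126 = 587.5.
Re < 2300 → laminar flow, so f = 64/Re = 64/587.5 = 0.1089 (the turbulent correlation is not needed).
Darcy-Weisbach: ΔP = f(L/D)(ρV²/2) = 0.1089·(75/0.0516)·(892·1.608²/2) = 0.1089·1453·1154 = 1.827e+05 Pa.
ΔP = 1.827e+05 Pa = 1.83 bar.

ΔP ≈ 1.83 bar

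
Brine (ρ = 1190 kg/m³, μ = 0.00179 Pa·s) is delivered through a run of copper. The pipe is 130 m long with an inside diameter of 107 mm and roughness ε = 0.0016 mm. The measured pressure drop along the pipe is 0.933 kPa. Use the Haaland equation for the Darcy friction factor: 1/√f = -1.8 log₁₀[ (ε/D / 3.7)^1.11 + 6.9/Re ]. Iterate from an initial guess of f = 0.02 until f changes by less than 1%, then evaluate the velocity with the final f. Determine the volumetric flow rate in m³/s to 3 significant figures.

Q ≈ 0.00195 m³/s

Rearranging Darcy-Weisbach: V = √(2·ΔP·D/(f·L·ρ)). With ε/D = 1.6e-06/0.107 = 1.5e-05, iterate starting from f = 0.02:
  f = 0.02 → V = √(2·933·0.107/(0.02·130·1190)) = 0.254 m/s; Re = ρVD/μ = 1.807e+04; f → 0.02643
  f = 0.02643 → V = 0.221 m/s; Re = 1.572e+04; f → 0.0274
  f = 0.0274 → V = 0.2171 m/s; Re = 1.544e+04; f → 0.02752
Converged (Δf/f < 1%). With the final f = 0.02752: V = √(2·933·0.107/(0.02752·130·1190)) = 0.2166 m/s.
Q = V·A = 0.2166·(π/4·0.107²) = 0.001947 m³/s = 0.00195 m³/s.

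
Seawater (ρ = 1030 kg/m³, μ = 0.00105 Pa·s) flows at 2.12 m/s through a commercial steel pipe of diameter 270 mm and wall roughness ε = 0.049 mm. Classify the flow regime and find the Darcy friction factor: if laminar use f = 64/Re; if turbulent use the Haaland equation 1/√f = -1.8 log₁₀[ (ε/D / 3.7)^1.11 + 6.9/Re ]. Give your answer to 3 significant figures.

f ≈ 0.0150

Re = ρVD/μ = 1030·2.12·0.27/0.00105 = 5.615e+05.
Re > 4000 → turbulent. ε/D = 4.9e-05/0.27 = 0.000181; Haaland: 1/√f = -1.8 log₁₀[1.65e-05 + 1.23e-05] = 8.174, so f = 0.01497.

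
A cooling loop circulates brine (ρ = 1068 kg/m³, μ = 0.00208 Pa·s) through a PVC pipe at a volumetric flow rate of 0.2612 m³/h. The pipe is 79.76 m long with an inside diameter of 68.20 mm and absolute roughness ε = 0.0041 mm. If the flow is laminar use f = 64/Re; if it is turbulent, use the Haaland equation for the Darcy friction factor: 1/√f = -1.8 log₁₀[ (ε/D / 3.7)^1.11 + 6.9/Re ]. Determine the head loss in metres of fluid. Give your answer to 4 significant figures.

Q = 0.2612 m³/h = 0.2612/3600 = 7.256e-05 m³/s.
Cross-sectional area A = πD²/4 = π(0.0682)²/4 = 0.003653 m²; mean velocity V = Q/A = 7.256e-05/0.003653 = 0.01986 m/s.
Reynolds number Re = ρVD/μ = 1068 · 0.01986 · 0.0682 / 0.00208 = 695.5.
Re < 2300 → laminar flow, so f = 64/Re = 64/695.5 = 0.09202 (the turbulent correlation is not needed).
Darcy-Weisbach: ΔP = f(L/D)(ρV²/2) = 0.09202·(79.76/0.0682)·(1068·0.01986²/2) = 0.09202·1170·0.2107 = 22.67 Pa.
Head loss h_f = ΔP/(ρg) = 22.67/(1068·9.81) = 0.002164 m.

h_f ≈ 0.002164 m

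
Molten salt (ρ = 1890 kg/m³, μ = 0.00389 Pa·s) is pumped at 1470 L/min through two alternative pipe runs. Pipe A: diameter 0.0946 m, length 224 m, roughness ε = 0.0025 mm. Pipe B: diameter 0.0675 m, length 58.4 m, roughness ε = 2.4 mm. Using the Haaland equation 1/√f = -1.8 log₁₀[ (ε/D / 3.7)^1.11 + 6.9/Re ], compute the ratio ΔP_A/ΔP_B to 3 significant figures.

ΔP_A/ΔP_B ≈ 0.188

Pipe A: V = Q/A = 0.0245/0.007029 = 3.486 m/s; Re = 1.602e+05; ε/D = 2.64e-05; Haaland → f = 0.01634; ΔP_A = f(L/D)(ρV²/2) = 4.441e+05 Pa.
Pipe B: V = Q/A = 0.0245/0.003578 = 6.847 m/s; Re = 2.245e+05; ε/D = 0.0356; Haaland → f = 0.06168; ΔP_B = f(L/D)(ρV²/2) = 2.364e+06 Pa.
ΔP_A/ΔP_B = 4.441e+05/2.364e+06 = 0.188.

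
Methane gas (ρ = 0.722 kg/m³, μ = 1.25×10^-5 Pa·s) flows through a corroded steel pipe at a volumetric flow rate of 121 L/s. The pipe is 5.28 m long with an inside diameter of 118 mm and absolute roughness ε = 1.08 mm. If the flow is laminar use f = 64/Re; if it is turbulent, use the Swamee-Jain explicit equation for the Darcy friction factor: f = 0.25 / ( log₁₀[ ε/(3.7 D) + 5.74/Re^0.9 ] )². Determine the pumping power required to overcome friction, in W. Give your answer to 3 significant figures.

Q = 121 L/s = 121/1000 = 0.121 m³/s.
Cross-sectional area A = πD²/4 = π(0.118)²/4 = 0.01094 m²; mean velocity V = Q/A = 0.121/0.01094 = 11.06 m/s.
Reynolds number Re = ρVD/μ = 0.722 · 11.06 · 0.118 / 1.25e-05 = 7.541e+04.
Re > 4000 → turbulent. Relative roughness ε/D = 0.00108/0.118 = 0.00915. Swamee-Jain: f = 0.25/(log₁₀[0.00915/3.7 + 5.74/7.541e+04^0.9])² = 0.25/(log₁₀[0.00247 + 0.000234])² = 0.25/(-2.567)² = 0.03793.
Darcy-Weisbach: ΔP = f(L/D)(ρV²/2) = 0.03793·(5.28/0.118)·(0.722·11.06²/2) = 0.03793·44.75·44.19 = 75 Pa.
Pumping power P = QΔP = 0.121·75 = 9.075 W = 9.08 W.

P ≈ 9.08 W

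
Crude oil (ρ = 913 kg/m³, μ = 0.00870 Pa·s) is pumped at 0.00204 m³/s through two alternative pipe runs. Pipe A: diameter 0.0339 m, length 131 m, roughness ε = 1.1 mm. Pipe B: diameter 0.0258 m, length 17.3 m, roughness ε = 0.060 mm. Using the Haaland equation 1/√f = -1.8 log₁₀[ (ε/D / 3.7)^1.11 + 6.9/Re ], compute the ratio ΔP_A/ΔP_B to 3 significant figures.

ΔP_A/ΔP_B ≈ 3.61

Pipe A: V = Q/A = 0.00204/0.0009026 = 2.26 m/s; Re = 8041; ε/D = 0.0324; Haaland → f = 0.06279; ΔP_A = f(L/D)(ρV²/2) = 5.658e+05 Pa.
Pipe B: V = Q/A = 0.00204/0.0005228 = 3.902 m/s; Re = 1.057e+04; ε/D = 0.00233; Haaland → f = 0.03361; ΔP_B = f(L/D)(ρV²/2) = 1.567e+05 Pa.
ΔP_A/ΔP_B = 5.658e+05/1.567e+05 = 3.61.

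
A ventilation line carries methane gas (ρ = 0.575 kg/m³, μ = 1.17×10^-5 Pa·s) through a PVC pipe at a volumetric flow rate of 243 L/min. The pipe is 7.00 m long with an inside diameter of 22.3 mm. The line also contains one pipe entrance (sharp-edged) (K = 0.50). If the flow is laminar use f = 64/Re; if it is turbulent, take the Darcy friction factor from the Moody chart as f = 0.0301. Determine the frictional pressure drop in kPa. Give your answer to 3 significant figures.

Q = 243 L/min = 243/60000 = 0.00405 m³/s.
Cross-sectional area A = πD²/4 = π(0.0223)²/4 = 0.0003906 m²; mean velocity V = Q/A = 0.00405/0.0003906 = 10.37 m/s.
Reynolds number Re = ρVD/μ = 0.575 · 10.37 · 0.0223 / 1.17e-05 = 1.136e+04.
Re > 4000 → turbulent; use the Moody-chart value f = 0.0301.
Total minor-loss coefficient ΣK = 1·0.5 = 0.5.
ΔP = [f·L/D + ΣK]·(ρV²/2) = [0.0301·7/0.0223 + 0.5]·(0.575·10.37²/2) = [9.448 + 0.5]·30.91 = 307.5 Pa.
ΔP = 307.5 Pa = 0.308 kPa.

ΔP ≈ 0.308 kPa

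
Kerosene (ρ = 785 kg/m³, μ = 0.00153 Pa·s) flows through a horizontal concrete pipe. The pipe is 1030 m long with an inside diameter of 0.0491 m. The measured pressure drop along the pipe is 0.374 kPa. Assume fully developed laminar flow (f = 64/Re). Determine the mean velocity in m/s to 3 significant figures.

V ≈ 0.0179 m/s

For laminar flow, f = 64/Re with Re = ρVD/μ, so Darcy-Weisbach reduces to ΔP = 32μLV/D². Solving for V: V = ΔP·D²/(32μL) = 374·(0.0491)²/(32·0.00153·1030) = 0.01788 m/s.
Check: Re = ρVD/μ = 785·0.01788·0.0491/0.00153 = 450.4 < 2300, so the laminar assumption holds.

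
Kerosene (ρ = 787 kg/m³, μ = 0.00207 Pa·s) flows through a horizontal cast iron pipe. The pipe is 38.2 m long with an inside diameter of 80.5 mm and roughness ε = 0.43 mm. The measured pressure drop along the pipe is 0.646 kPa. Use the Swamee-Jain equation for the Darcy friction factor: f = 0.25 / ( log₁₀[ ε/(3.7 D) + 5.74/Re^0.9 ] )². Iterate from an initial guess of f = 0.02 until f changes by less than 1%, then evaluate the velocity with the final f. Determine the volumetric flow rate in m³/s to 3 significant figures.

Rearranging Darcy-Weisbach: V = √(2·ΔP·D/(f·L·ρ)). With ε/D = 0.00043/0.0805 = 0.00534, iterate starting from f = 0.02:
  f = 0.02 → V = √(2·646·0.0805/(0.02·38.2·787)) = 0.4159 m/s; Re = ρVD/μ = 1.273e+04; f → 0.03743
  f = 0.03743 → V = 0.304 m/s; Re = 9304; f → 0.0392
  f = 0.0392 → V = 0.2971 m/s; Re = 9092; f → 0.03934
Converged (Δf/f < 1%). With the final f = 0.03934: V = √(2·646·0.0805/(0.03934·38.2·787)) = 0.2965 m/s.
Q = V·A = 0.2965·(π/4·0.0805²) = 0.001509 m³/s = 0.00151 m³/s.

Q ≈ 0.00151 m³/s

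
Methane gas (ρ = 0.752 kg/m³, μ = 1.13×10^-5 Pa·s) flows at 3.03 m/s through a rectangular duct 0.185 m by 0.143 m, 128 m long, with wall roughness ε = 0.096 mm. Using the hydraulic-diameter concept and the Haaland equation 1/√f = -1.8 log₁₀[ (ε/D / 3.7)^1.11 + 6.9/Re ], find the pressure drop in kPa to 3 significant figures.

Hydraulic diameter D_h = 4A/P = 4·(0.185·0.143)/(2·(0.185+0.143)) = 0.1058/0.656 = 0.1613 m.
Re = ρVD_h/μ = 0.752·3.03·0.1613/1.13e-05 = 3.253e+04.
ε/D_h = 9.6e-05/0.1613 = 0.000595; Haaland gives 1/√f = -1.8 log₁₀[6.15e-05+0.000212] = 6.413, so f = 0.02432.
ΔP = f(L/D_h)(ρV²/2) = 0.02432·128/0.1613·3.452 = 66.6 Pa.
ΔP = 0.0666 kPa.

ΔP ≈ 0.0666 kPa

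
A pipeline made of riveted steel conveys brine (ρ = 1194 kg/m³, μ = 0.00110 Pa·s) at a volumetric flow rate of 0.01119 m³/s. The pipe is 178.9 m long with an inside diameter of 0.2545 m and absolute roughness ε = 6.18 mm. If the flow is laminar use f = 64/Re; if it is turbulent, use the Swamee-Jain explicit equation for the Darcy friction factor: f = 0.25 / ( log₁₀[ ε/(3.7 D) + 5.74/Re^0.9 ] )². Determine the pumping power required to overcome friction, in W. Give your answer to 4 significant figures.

Cross-sectional area A = πD²/4 = π(0.2545)²/4 = 0.05087 m²; mean velocity V = Q/A = 0.01119/0.05087 = 0.22 m/s.
Reynolds number Re = ρVD/μ = 1194 · 0.22 · 0.2545 / 0.0011 = 6.077e+04.
Re > 4000 → turbulent. Relative roughness ε/D = 0.00618/0.2545 = 0.0243. Swamee-Jain: f = 0.25/(log₁₀[0.0243/3.7 + 5.74/6.077e+04^0.9])² = 0.25/(log₁₀[0.00656 + 0.000284])² = 0.25/(-2.164)² = 0.05336.
Darcy-Weisbach: ΔP = f(L/D)(ρV²/2) = 0.05336·(178.9/0.2545)·(1194·0.22²/2) = 0.05336·702.9·28.89 = 1084 Pa.
Pumping power P = QΔP = 0.01119·1084 = 12.125 W = 12.13 W.

P ≈ 12.13 W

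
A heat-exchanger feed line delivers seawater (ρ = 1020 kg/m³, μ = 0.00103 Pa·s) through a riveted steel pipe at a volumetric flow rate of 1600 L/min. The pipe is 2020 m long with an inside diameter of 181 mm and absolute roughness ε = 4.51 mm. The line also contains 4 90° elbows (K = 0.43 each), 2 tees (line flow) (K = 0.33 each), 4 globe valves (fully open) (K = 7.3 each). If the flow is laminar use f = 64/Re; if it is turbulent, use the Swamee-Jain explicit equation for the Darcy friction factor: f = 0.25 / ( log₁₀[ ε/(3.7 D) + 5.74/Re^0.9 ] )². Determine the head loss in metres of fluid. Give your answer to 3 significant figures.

h_f ≈ 34.3 m

Q = 1600 L/min = 1600/60000 = 0.02667 m³/s.
Cross-sectional area A = πD²/4 = π(0.181)²/4 = 0.02573 m²; mean velocity V = Q/A = 0.02667/0.02573 = 1.036 m/s.
Reynolds number Re = ρVD/μ = 1020 · 1.036 · 0.181 / 0.00103 = 1.858e+05.
Re > 4000 → turbulent. Relative roughness ε/D = 0.00451/0.181 = 0.0249. Swamee-Jain: f = 0.25/(log₁₀[0.0249/3.7 + 5.74/1.858e+05^0.9])² = 0.25/(log₁₀[0.00673 + 0.000104])² = 0.25/(-2.165)² = 0.05333.
Total minor-loss coefficient ΣK = 4·0.43 + 2·0.33 + 4·7.3 = 31.6.
ΔP = [f·L/D + ΣK]·(ρV²/2) = [0.05333·2020/0.181 + 31.6]·(1020·1.036²/2) = [595.2 + 31.6]·547.8 = 3.434e+05 Pa.
Head loss h_f = ΔP/(ρg) = 3.434e+05/(1020·9.81) = 34.3 m.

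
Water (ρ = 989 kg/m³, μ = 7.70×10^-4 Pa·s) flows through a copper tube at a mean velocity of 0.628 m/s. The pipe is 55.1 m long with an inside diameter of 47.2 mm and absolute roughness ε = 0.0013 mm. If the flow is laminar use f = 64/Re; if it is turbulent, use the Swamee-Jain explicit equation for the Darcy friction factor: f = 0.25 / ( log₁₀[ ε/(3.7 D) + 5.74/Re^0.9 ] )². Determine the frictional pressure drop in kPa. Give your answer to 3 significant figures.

ΔP ≈ 5.05 kPa

Reynolds number Re = ρVD/μ = 989 · 0.628 · 0.0472 / 0.00077 = 3.807e+04.
Re > 4000 → turbulent. Relative roughness ε/D = 1.3e-06/0.0472 = 2.75e-05. Swamee-Jain: f = 0.25/(log₁₀[2.75e-05/3.7 + 5.74/3.807e+04^0.9])² = 0.25/(log₁₀[7.44e-06 + 0.000433])² = 0.25/(-3.356)² = 0.02219.
Darcy-Weisbach: ΔP = f(L/D)(ρV²/2) = 0.02219·(55.1/0.0472)·(989·0.628²/2) = 0.02219·1167·195 = 5053 Pa.
ΔP = 5053 Pa = 5.05 kPa.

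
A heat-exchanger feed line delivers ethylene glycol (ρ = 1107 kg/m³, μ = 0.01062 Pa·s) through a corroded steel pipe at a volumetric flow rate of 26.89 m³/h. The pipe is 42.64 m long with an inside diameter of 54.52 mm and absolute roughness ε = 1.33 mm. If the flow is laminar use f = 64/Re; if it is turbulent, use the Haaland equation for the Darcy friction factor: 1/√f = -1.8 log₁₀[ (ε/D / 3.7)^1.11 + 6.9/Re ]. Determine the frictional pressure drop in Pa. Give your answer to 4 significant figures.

Q = 26.89 m³/h = 26.89/3600 = 0.007469 m³/s.
Cross-sectional area A = πD²/4 = π(0.05452)²/4 = 0.002335 m²; mean velocity V = Q/A = 0.007469/0.002335 = 3.2 m/s.
Reynolds number Re = ρVD/μ = 1107 · 3.2 · 0.05452 / 0.0106 = 1.818e+04.
Re > 4000 → turbulent. Relative roughness ε/D = 0.00133/0.05452 = 0.0244. Haaland: 1/√f = -1.8 log₁₀[(0.0244/3.7)^1.11 + 6.9/1.818e+04] = -1.8 log₁₀[0.00379 + 0.000379] = 4.283, so f = 0.05451.
Darcy-Weisbach: ΔP = f(L/D)(ρV²/2) = 0.05451·(42.64/0.05452)·(1107·3.2²/2) = 0.05451·782.1·5666 = 2.416e+05 Pa.

ΔP ≈ 241600 Pa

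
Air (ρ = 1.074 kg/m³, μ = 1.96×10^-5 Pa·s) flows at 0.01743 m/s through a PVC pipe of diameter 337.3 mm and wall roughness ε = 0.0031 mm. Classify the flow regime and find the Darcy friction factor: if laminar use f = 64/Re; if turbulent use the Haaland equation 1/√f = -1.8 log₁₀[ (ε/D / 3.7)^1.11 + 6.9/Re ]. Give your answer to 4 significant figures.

Re = ρVD/μ = 1.074·0.01743·0.3373/1.96e-05 = 322.2.
Re < 2300 → laminar, so f = 64/Re = 0.1987 (roughness is irrelevant in laminar flow).

f ≈ 0.1987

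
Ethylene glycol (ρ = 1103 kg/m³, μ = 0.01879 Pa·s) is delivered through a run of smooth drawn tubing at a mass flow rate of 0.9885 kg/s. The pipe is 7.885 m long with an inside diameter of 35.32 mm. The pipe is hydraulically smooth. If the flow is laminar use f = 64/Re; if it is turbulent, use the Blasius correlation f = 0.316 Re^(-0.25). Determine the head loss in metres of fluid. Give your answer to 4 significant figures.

A = πD²/4 = π(0.03532)²/4 = 0.0009798 m²; mean velocity V = ṁ/(ρA) = 0.9885/(1103 · 0.0009798) = 0.9147 m/s.
Reynolds number Re = ρVD/μ = 1103 · 0.9147 · 0.03532 / 0.0188 = 1896.
Re < 2300 → laminar flow, so f = 64/Re = 64/1896 = 0.03375 (the turbulent correlation is not needed).
Darcy-Weisbach: ΔP = f(L/D)(ρV²/2) = 0.03375·(7.885/0.03532)·(1103·0.9147²/2) = 0.03375·223.2·461.4 = 3476 Pa.
Head loss h_f = ΔP/(ρg) = 3476/(1103·9.81) = 0.3213 m.

h_f ≈ 0.3213 m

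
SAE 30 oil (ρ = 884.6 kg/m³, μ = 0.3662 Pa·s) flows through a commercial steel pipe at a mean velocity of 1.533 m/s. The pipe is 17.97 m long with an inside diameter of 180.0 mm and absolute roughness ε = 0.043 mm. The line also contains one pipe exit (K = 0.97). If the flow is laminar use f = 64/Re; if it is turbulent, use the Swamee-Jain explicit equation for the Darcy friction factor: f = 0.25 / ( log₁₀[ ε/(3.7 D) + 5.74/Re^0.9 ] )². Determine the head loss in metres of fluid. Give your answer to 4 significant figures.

h_f ≈ 1.264 m

Reynolds number Re = ρVD/μ = 884.6 · 1.533 · 0.18 / 0.366 = 666.6.
Re < 2300 → laminar flow, so f = 64/Re = 64/666.6 = 0.09601 (the turbulent correlation is not needed).
Total minor-loss coefficient ΣK = 1·0.97 = 0.97.
ΔP = [f·L/D + ΣK]·(ρV²/2) = [0.09601·17.97/0.18 + 0.97]·(884.6·1.533²/2) = [9.585 + 0.97]·1039 = 1.097e+04 Pa.
Head loss h_f = ΔP/(ρg) = 1.097e+04/(884.6·9.81) = 1.264 m.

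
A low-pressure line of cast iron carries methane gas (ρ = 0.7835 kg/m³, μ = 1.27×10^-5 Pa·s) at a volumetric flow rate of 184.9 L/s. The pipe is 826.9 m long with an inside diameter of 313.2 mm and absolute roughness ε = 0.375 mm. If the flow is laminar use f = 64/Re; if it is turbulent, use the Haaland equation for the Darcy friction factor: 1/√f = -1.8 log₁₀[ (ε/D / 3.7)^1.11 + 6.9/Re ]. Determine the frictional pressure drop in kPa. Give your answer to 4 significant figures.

ΔP ≈ 0.1460 kPa

Q = 184.9 L/s = 184.9/1000 = 0.1849 m³/s.
Cross-sectional area A = πD²/4 = π(0.3132)²/4 = 0.07704 m²; mean velocity V = Q/A = 0.1849/0.07704 = 2.4 m/s.
Reynolds number Re = ρVD/μ = 0.7835 · 2.4 · 0.3132 / 1.27e-05 = 4.637e+04.
Re > 4000 → turbulent. Relative roughness ε/D = 0.000375/0.3132 = 0.0012. Haaland: 1/√f = -1.8 log₁₀[(0.0012/3.7)^1.11 + 6.9/4.637e+04] = -1.8 log₁₀[0.000134 + 0.000149] = 6.388, so f = 0.0245.
Darcy-Weisbach: ΔP = f(L/D)(ρV²/2) = 0.0245·(826.9/0.3132)·(0.7835·2.4²/2) = 0.0245·2640·2.256 = 146 Pa.
ΔP = 146 Pa = 0.1460 kPa.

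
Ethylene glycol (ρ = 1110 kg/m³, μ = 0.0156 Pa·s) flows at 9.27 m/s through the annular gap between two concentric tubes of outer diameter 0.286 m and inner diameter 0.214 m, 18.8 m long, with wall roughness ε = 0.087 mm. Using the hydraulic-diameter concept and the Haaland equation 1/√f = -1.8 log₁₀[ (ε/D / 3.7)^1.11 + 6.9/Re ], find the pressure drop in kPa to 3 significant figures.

ΔP ≈ 305 kPa

Hydraulic diameter D_h = 4A/P = D_o - D_i = 0.286 - 0.214 = 0.072 m.
Re = ρVD_h/μ = 1110·9.27·0.072/0.0156 = 4.749e+04.
ε/D_h = 8.7e-05/0.072 = 0.00121; Haaland gives 1/√f = -1.8 log₁₀[0.000135+0.000145] = 6.394, so f = 0.02446.
ΔP = f(L/D_h)(ρV²/2) = 0.02446·18.8/0.072·4.769e+04 = 3.046e+05 Pa.
ΔP = 305 kPa.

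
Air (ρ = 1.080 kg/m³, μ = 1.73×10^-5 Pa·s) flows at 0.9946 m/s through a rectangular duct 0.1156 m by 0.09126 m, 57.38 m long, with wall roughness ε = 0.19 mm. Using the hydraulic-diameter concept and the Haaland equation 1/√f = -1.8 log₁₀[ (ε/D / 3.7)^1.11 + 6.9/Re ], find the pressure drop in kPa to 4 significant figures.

ΔP ≈ 0.01116 kPa

Hydraulic diameter D_h = 4A/P = 4·(0.1156·0.09126)/(2·(0.1156+0.09126)) = 0.0422/0.4137 = 0.102 m.
Re = ρVD_h/μ = 1.08·0.9946·0.102/1.73e-05 = 6333.
ε/D_h = 0.00019/0.102 = 0.00186; Haaland gives 1/√f = -1.8 log₁₀[0.000218+0.00109] = 5.19, so f = 0.03712.
ΔP = f(L/D_h)(ρV²/2) = 0.03712·57.38/0.102·0.5342 = 11.16 Pa.
ΔP = 0.01116 kPa.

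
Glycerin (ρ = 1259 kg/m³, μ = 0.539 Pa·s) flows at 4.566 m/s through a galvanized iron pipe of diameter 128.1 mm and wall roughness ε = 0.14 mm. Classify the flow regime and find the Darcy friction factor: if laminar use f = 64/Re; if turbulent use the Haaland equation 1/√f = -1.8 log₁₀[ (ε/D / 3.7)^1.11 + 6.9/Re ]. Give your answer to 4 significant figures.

Re = ρVD/μ = 1259·4.566·0.1281/0.539 = 1366.
Re < 2300 → laminar, so f = 64/Re = 0.04684 (roughness is irrelevant in laminar flow).

f ≈ 0.04684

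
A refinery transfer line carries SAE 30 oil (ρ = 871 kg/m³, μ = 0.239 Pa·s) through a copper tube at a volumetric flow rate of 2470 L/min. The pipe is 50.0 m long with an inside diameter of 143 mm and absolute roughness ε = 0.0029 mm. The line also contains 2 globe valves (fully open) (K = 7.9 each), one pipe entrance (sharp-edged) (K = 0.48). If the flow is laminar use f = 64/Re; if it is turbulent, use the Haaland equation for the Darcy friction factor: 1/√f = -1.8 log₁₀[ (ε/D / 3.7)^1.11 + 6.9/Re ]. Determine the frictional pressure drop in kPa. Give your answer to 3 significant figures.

ΔP ≈ 94.5 kPa

Q = 2470 L/min = 2470/60000 = 0.04117 m³/s.
Cross-sectional area A = πD²/4 = π(0.143)²/4 = 0.01606 m²; mean velocity V = Q/A = 0.04117/0.01606 = 2.563 m/s.
Reynolds number Re = ρVD/μ = 871 · 2.563 · 0.143 / 0.239 = 1336.
Re < 2300 → laminar flow, so f = 64/Re = 64/1336 = 0.04791 (the turbulent correlation is not needed).
Total minor-loss coefficient ΣK = 2·7.9 + 1·0.48 = 16.3.
ΔP = [f·L/D + ΣK]·(ρV²/2) = [0.04791·50/0.143 + 16.3]·(871·2.563²/2) = [16.75 + 16.3]·2861 = 9.451e+04 Pa.
ΔP = 9.451e+04 Pa = 94.5 kPa.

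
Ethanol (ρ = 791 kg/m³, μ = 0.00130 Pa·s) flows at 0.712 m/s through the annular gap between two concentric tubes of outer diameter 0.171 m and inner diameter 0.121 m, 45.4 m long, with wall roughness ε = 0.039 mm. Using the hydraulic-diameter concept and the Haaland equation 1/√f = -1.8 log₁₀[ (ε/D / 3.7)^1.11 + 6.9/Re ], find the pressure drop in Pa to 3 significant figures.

ΔP ≈ 4870 Pa

Hydraulic diameter D_h = 4A/P = D_o - D_i = 0.171 - 0.121 = 0.05 m.
Re = ρVD_h/μ = 791·0.712·0.05/0.0013 = 2.166e+04.
ε/D_h = 3.9e-05/0.05 = 0.00078; Haaland gives 1/√f = -1.8 log₁₀[8.31e-05+0.000319] = 6.113, so f = 0.02676.
ΔP = f(L/D_h)(ρV²/2) = 0.02676·45.4/0.05·200.5 = 4872 Pa.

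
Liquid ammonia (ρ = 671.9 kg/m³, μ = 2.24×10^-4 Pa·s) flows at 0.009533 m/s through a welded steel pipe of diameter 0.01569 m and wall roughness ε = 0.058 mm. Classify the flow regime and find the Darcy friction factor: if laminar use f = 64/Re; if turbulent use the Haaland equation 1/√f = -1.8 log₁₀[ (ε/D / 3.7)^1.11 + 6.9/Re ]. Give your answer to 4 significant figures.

Re = ρVD/μ = 671.9·0.009533·0.01569/0.000224 = 448.7.
Re < 2300 → laminar, so f = 64/Re = 0.1426 (roughness is irrelevant in laminar flow).

f ≈ 0.1426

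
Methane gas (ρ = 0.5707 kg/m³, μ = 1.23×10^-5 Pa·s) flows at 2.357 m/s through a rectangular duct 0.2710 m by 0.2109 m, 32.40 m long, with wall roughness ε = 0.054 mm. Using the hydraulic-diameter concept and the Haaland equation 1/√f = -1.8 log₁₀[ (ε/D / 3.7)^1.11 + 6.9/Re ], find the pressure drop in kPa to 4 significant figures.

ΔP ≈ 0.005327 kPa

Hydraulic diameter D_h = 4A/P = 4·(0.271·0.2109)/(2·(0.271+0.2109)) = 0.2286/0.9638 = 0.2372 m.
Re = ρVD_h/μ = 0.5707·2.357·0.2372/1.23e-05 = 2.594e+04.
ε/D_h = 5.4e-05/0.2372 = 0.000228; Haaland gives 1/√f = -1.8 log₁₀[2.12e-05+0.000266] = 6.375, so f = 0.0246.
ΔP = f(L/D_h)(ρV²/2) = 0.0246·32.4/0.2372·1.585 = 5.327 Pa.
ΔP = 0.005327 kPa.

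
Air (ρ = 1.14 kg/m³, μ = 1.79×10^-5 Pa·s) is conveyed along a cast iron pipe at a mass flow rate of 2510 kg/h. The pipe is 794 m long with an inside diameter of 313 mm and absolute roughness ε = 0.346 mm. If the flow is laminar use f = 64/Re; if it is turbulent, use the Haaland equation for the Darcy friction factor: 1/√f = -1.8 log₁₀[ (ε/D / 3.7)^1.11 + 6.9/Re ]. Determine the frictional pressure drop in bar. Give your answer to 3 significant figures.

ṁ = 2510 kg/h = 2510/3600 = 0.6972 kg/s.
A = πD²/4 = π(0.313)²/4 = 0.07694 m²; mean velocity V = ṁ/(ρA) = 0.6972/(1.14 · 0.07694) = 7.949 m/s.
Reynolds number Re = ρVD/μ = 1.14 · 7.949 · 0.313 / 1.79e-05 = 1.584e+05.
Re > 4000 → turbulent. Relative roughness ε/D = 0.000346/0.313 = 0.00111. Haaland: 1/√f = -1.8 log₁₀[(0.00111/3.7)^1.11 + 6.9/1.584e+05] = -1.8 log₁₀[0.000122 + 4.35e-05] = 6.804, so f = 0.0216.
Darcy-Weisbach: ΔP = f(L/D)(ρV²/2) = 0.0216·(794/0.313)·(1.14·7.949²/2) = 0.0216·2537·36.01 = 1973 Pa.
ΔP = 1973 Pa = 0.0197 bar.

ΔP ≈ 0.0197 bar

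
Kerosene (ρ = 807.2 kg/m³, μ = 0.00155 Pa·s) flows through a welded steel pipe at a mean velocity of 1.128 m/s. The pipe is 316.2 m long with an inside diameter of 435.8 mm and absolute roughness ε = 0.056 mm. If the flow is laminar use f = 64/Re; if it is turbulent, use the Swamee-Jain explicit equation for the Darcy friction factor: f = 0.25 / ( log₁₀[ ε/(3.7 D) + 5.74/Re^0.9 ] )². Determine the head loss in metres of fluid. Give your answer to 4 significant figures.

h_f ≈ 0.7546 m

Reynolds number Re = ρVD/μ = 807.2 · 1.128 · 0.4358 / 0.00155 = 2.56e+05.
Re > 4000 → turbulent. Relative roughness ε/D = 5.6e-05/0.4358 = 0.000128. Swamee-Jain: f = 0.25/(log₁₀[0.000128/3.7 + 5.74/2.56e+05^0.9])² = 0.25/(log₁₀[3.47e-05 + 7.79e-05])² = 0.25/(-3.948)² = 0.01604.
Darcy-Weisbach: ΔP = f(L/D)(ρV²/2) = 0.01604·(316.2/0.4358)·(807.2·1.128²/2) = 0.01604·725.6·513.5 = 5975 Pa.
Head loss h_f = ΔP/(ρg) = 5975/(807.2·9.81) = 0.7546 m.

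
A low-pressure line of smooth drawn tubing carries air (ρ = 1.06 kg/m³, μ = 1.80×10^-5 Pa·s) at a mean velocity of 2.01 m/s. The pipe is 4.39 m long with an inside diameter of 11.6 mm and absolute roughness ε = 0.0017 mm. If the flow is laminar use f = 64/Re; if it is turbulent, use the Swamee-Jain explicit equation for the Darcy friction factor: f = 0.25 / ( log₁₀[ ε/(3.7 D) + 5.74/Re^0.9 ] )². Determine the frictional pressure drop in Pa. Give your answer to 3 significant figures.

Reynolds number Re = ρVD/μ = 1.06 · 2.01 · 0.0116 / 1.8e-05 = 1373.
Re < 2300 → laminar flow, so f = 64/Re = 64/1373 = 0.04661 (the turbulent correlation is not needed).
Darcy-Weisbach: ΔP = f(L/D)(ρV²/2) = 0.04661·(4.39/0.0116)·(1.06·2.01²/2) = 0.04661·378.4·2.141 = 37.77 Pa.

ΔP ≈ 37.8 Pa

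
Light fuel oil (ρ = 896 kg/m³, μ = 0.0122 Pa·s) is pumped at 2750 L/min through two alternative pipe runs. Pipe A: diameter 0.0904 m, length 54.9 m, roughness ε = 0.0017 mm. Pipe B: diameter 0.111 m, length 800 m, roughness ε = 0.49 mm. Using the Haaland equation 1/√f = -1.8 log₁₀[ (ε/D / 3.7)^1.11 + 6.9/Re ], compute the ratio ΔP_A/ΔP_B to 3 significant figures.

Pipe A: V = Q/A = 0.04583/0.006418 = 7.141 m/s; Re = 4.741e+04; ε/D = 1.88e-05; Haaland → f = 0.02101; ΔP_A = f(L/D)(ρV²/2) = 2.914e+05 Pa.
Pipe B: V = Q/A = 0.04583/0.009677 = 4.736 m/s; Re = 3.861e+04; ε/D = 0.00441; Haaland → f = 0.03158; ΔP_B = f(L/D)(ρV²/2) = 2.287e+06 Pa.
ΔP_A/ΔP_B = 2.914e+05/2.287e+06 = 0.127.

ΔP_A/ΔP_B ≈ 0.127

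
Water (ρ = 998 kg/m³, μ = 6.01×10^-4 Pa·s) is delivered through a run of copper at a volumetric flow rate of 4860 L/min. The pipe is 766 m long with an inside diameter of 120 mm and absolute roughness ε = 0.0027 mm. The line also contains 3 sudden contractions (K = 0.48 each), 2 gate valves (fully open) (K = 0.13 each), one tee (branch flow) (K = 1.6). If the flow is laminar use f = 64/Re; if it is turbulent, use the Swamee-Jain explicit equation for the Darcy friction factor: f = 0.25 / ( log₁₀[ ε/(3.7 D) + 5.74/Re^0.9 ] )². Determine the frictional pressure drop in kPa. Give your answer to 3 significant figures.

ΔP ≈ 1980 kPa

Q = 4860 L/min = 4860/60000 = 0.081 m³/s.
Cross-sectional area A = πD²/4 = π(0.12)²/4 = 0.01131 m²; mean velocity V = Q/A = 0.081/0.01131 = 7.162 m/s.
Reynolds number Re = ρVD/μ = 998 · 7.162 · 0.12 / 0.000601 = 1.427e+06.
Re > 4000 → turbulent. Relative roughness ε/D = 2.7e-06/0.12 = 2.25e-05. Swamee-Jain: f = 0.25/(log₁₀[2.25e-05/3.7 + 5.74/1.427e+06^0.9])² = 0.25/(log₁₀[6.08e-06 + 1.66e-05])² = 0.25/(-4.644)² = 0.01159.
Total minor-loss coefficient ΣK = 3·0.48 + 2·0.13 + 1·1.6 = 3.3.
ΔP = [f·L/D + ΣK]·(ρV²/2) = [0.01159·766/0.12 + 3.3]·(998·7.162²/2) = [73.98 + 3.3]·2.56e+04 = 1.978e+06 Pa.
ΔP = 1.978e+06 Pa = 1980 kPa.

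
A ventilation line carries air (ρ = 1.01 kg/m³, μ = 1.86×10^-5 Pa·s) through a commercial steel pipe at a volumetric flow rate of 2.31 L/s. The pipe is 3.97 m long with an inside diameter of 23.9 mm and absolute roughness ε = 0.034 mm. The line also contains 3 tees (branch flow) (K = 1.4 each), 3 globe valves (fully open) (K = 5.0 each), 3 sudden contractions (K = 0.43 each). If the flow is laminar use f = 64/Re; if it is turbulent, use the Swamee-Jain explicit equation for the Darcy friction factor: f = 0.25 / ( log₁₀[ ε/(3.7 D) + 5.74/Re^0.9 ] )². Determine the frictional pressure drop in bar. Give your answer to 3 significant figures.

Q = 2.31 L/s = 2.31/1000 = 0.00231 m³/s.
Cross-sectional area A = πD²/4 = π(0.0239)²/4 = 0.0004486 m²; mean velocity V = Q/A = 0.00231/0.0004486 = 5.149 m/s.
Reynolds number Re = ρVD/μ = 1.01 · 5.149 · 0.0239 / 1.86e-05 = 6682.
Re > 4000 → turbulent. Relative roughness ε/D = 3.4e-05/0.0239 = 0.00142. Swamee-Jain: f = 0.25/(log₁₀[0.00142/3.7 + 5.74/6682^0.9])² = 0.25/(log₁₀[0.000384 + 0.00207])² = 0.25/(-2.61)² = 0.03671.
Total minor-loss coefficient ΣK = 3·1.4 + 3·5 + 3·0.43 = 20.5.
ΔP = [f·L/D + ΣK]·(ρV²/2) = [0.03671·3.97/0.0239 + 20.5]·(1.01·5.149²/2) = [6.098 + 20.5]·13.39 = 356 Pa.
ΔP = 356 Pa = 0.00356 bar.

ΔP ≈ 0.00356 bar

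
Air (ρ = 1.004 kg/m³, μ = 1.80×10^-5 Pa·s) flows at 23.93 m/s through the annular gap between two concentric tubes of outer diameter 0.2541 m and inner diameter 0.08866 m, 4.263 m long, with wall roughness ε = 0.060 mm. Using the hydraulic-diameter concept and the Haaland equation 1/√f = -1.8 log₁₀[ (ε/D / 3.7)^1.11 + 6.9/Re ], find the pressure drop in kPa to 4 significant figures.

Hydraulic diameter D_h = 4A/P = D_o - D_i = 0.2541 - 0.08866 = 0.1654 m.
Re = ρVD_h/μ = 1.004·23.93·0.1654/1.8e-05 = 2.208e+05.
ε/D_h = 6e-05/0.1654 = 0.000363; Haaland gives 1/√f = -1.8 log₁₀[3.55e-05+3.12e-05] = 7.516, so f = 0.0177.
ΔP = f(L/D_h)(ρV²/2) = 0.0177·4.263/0.1654·287.5 = 131.1 Pa.
ΔP = 0.1311 kPa.

ΔP ≈ 0.1311 kPa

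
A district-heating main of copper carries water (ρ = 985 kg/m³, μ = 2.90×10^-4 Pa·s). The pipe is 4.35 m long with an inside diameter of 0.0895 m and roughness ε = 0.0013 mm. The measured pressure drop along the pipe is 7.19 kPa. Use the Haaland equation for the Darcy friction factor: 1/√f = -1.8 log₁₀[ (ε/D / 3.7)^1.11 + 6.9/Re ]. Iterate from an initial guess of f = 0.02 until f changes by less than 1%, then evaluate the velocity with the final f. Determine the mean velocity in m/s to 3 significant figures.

V ≈ 5.20 m/s

Rearranging Darcy-Weisbach: V = √(2·ΔP·D/(f·L·ρ)). With ε/D = 1.3e-06/0.0895 = 1.45e-05, iterate starting from f = 0.02:
  f = 0.02 → V = √(2·7190·0.0895/(0.02·4.35·985)) = 3.875 m/s; Re = ρVD/μ = 1.178e+06; f → 0.01157
  f = 0.01157 → V = 5.094 m/s; Re = 1.549e+06; f → 0.01114
  f = 0.01114 → V = 5.192 m/s; Re = 1.578e+06; f → 0.01111
Converged (Δf/f < 1%). With the final f = 0.01111: V = √(2·7190·0.0895/(0.01111·4.35·985)) = 5.199 m/s.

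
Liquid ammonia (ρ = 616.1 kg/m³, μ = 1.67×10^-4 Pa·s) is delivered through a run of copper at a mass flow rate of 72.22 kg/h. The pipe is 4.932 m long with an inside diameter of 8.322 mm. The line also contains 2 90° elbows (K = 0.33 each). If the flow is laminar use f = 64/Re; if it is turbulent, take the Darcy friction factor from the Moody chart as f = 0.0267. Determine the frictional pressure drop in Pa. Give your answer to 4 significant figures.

ΔP ≈ 1820 Pa

ṁ = 72.22 kg/h = 72.22/3600 = 0.02006 kg/s.
A = πD²/4 = π(0.008322)²/4 = 5.439e-05 m²; mean velocity V = ṁ/(ρA) = 0.02006/(616.1 · 5.439e-05) = 0.5986 m/s.
Reynolds number Re = ρVD/μ = 616.1 · 0.5986 · 0.008322 / 0.000167 = 1.838e+04.
Re > 4000 → turbulent; use the Moody-chart value f = 0.0267.
Total minor-loss coefficient ΣK = 2·0.33 = 0.66.
ΔP = [f·L/D + ΣK]·(ρV²/2) = [0.0267·4.932/0.008322 + 0.66]·(616.1·0.5986²/2) = [15.82 + 0.66]·110.4 = 1820 Pa.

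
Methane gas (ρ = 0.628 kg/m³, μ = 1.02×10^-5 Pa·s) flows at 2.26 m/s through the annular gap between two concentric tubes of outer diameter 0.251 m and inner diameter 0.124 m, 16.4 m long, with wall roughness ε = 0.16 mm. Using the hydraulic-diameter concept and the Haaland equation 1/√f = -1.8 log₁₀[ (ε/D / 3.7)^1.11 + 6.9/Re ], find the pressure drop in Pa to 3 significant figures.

Hydraulic diameter D_h = 4A/P = D_o - D_i = 0.251 - 0.124 = 0.127 m.
Re = ρVD_h/μ = 0.628·2.26·0.127/1.02e-05 = 1.767e+04.
ε/D_h = 0.00016/0.127 = 0.00126; Haaland gives 1/√f = -1.8 log₁₀[0.000141+0.00039] = 5.893, so f = 0.02879.
ΔP = f(L/D_h)(ρV²/2) = 0.02879·16.4/0.127·1.604 = 5.963 Pa.

ΔP ≈ 5.96 Pa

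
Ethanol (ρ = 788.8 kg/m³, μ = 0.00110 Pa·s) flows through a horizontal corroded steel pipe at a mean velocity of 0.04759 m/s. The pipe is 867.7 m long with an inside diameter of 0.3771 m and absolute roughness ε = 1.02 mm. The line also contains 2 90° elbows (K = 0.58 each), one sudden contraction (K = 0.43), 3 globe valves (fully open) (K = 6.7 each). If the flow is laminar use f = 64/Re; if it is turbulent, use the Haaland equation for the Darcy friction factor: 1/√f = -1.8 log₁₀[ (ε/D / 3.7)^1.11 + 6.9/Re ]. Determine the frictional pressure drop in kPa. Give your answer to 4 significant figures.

Reynolds number Re = ρVD/μ = 788.8 · 0.04759 · 0.3771 / 0.0011 = 1.287e+04.
Re > 4000 → turbulent. Relative roughness ε/D = 0.00102/0.3771 = 0.0027. Haaland: 1/√f = -1.8 log₁₀[(0.0027/3.7)^1.11 + 6.9/1.287e+04] = -1.8 log₁₀[0.00033 + 0.000536] = 5.512, so f = 0.03291.
Total minor-loss coefficient ΣK = 2·0.58 + 1·0.43 + 3·6.7 = 21.7.
ΔP = [f·L/D + ΣK]·(ρV²/2) = [0.03291·867.7/0.3771 + 21.7]·(788.8·0.04759²/2) = [75.73 + 21.7]·0.8932 = 87.02 Pa.
ΔP = 87.02 Pa = 0.08702 kPa.

ΔP ≈ 0.08702 kPa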